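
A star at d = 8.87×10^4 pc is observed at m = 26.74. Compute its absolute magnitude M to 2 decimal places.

M = m − 5 log₁₀(d/10 pc) = 26.74 − 5 log₁₀(8.87×10^4/10)
  = 26.74 − 5 × 3.948 = 26.74 − 19.74 = 7.00.

7.00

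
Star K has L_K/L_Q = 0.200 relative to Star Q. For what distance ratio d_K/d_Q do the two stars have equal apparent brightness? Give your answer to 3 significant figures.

Equal flux requires L_K/d_K² = L_Q/d_Q², so d_K/d_Q = √(L_K/L_Q)
= √(0.200) = 0.4472.

0.447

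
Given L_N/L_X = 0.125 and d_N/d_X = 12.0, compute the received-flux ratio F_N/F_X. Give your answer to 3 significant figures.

F = L/(4πd²), so F_N/F_X = (L_N/L_X) / (d_N/d_X)²
= 0.125 / (12.0)² = 0.125 / 144.0 = 8.681×10^-4.

8.68×10^-4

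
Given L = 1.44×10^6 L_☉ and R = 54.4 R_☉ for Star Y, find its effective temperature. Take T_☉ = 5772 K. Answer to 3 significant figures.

2.71×10^4 K

T/T_☉ = (L/L_☉)^(1/4) / (R/R_☉)^(1/2)
T = 5772 × (1.44×10^6)^(1/4) / √(54.4) = 5772 × 34.64 / 7.376 = 2.711×10^4 K.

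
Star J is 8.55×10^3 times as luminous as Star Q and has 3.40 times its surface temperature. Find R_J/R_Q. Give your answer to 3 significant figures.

L ∝ R²T⁴ gives R ∝ √L / T², so
R_J/R_Q = √(8.55×10^3) / (3.40)² = 92.47 / 11.56 = 7.999.

8.00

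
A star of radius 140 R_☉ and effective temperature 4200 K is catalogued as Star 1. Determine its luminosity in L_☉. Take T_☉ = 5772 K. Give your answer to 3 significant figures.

L/L_☉ = (R/R_☉)² (T/T_☉)⁴ = (140)² × (4200/5772)⁴
       = 1.960×10^4 × (0.7277)⁴ = 1.960×10^4 × 0.2803 = 5495.

5.49×10^3 L_☉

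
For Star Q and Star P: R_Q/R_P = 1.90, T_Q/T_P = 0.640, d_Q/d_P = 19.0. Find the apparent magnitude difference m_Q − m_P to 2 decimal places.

L_Q/L_P = (1.90)²(0.640)⁴ = 0.6057.
F_Q/F_P = (L_Q/L_P)/(d_Q/d_P)² = 0.6057/361.0 = 0.001678.
m_Q − m_P = −2.5 log₁₀(0.001678) = 6.94.

6.94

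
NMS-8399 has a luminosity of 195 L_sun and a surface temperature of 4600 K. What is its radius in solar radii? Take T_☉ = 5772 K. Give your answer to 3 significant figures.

22.0 solar radii

R/R_☉ = √(L/L_☉) / (T/T_☉)² = √(195) / (0.7970)²
       = 13.96 / 0.6351 = 21.99.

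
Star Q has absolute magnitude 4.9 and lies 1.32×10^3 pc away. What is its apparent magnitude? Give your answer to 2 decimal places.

m = M + 5 log₁₀(d/10 pc) = 4.9 + 5 log₁₀(1.32×10^3/10)
  = 4.9 + 5 × 2.121 = 4.9 + 10.60 = 15.50.

15.50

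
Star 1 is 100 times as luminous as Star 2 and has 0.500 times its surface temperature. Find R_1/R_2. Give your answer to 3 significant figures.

L ∝ R²T⁴ gives R ∝ √L / T², so
R_1/R_2 = √(100) / (0.500)² = 10.00 / 0.2500 = 40.00.

40.0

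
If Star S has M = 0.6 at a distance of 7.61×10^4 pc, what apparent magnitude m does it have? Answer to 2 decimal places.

20.01

m = M + 5 log₁₀(d/10 pc) = 0.6 + 5 log₁₀(7.61×10^4/10)
  = 0.6 + 5 × 3.881 = 0.6 + 19.41 = 20.01.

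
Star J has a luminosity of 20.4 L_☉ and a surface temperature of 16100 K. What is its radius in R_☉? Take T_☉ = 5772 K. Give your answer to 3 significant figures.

0.581 R_☉

R/R_☉ = √(L/L_☉) / (T/T_☉)² = √(20.4) / (2.789)²
       = 4.517 / 7.780 = 0.5805.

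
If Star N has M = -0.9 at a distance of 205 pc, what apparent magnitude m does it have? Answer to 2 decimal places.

m = M + 5 log₁₀(d/10 pc) = -0.9 + 5 log₁₀(205/10)
  = -0.9 + 5 × 1.312 = -0.9 + 6.56 = 5.66.

5.66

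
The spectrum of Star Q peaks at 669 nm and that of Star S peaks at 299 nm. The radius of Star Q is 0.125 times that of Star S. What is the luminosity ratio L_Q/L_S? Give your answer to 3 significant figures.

6.23×10^-4

Wien's law gives T ∝ 1/λ_max, so T_Q/T_S = λ_S/λ_Q = 299/669 = 0.4469.
Then L ∝ R²T⁴ gives L_Q/L_S = (0.125)² × (0.4469)⁴ = 0.01562 × 0.03990 = 6.234×10^-4.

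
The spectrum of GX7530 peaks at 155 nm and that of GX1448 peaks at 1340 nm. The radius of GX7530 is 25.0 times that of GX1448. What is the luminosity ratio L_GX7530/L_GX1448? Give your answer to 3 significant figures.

Wien's law gives T ∝ 1/λ_max, so T_GX7530/T_GX1448 = λ_GX1448/λ_GX7530 = 1340/155 = 8.645.
Then L ∝ R²T⁴ gives L_GX7530/L_GX1448 = (25.0)² × (8.645)⁴ = 625.0 × 5586 = 3.491×10^6.

3.49×10^6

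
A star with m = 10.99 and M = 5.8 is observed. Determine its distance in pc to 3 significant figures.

m − M = 5 log₁₀(d/10 pc)
10.99 − (5.8) = 5.19 = 5 log₁₀(d/10)
d = 10 × 10^(5.19/5) = 10 × 10^1.038 = 109.1 pc.

109 pc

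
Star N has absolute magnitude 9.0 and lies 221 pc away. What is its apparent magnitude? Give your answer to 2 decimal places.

m = M + 5 log₁₀(d/10 pc) = 9.0 + 5 log₁₀(221/10)
  = 9.0 + 5 × 1.344 = 9.0 + 6.72 = 15.72.

15.72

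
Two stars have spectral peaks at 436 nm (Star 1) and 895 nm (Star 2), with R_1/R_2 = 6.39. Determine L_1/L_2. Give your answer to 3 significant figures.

725

Wien's law gives T ∝ 1/λ_max, so T_1/T_2 = λ_2/λ_1 = 895/436 = 2.053.
Then L ∝ R²T⁴ gives L_1/L_2 = (6.39)² × (2.053)⁴ = 40.83 × 17.76 = 725.0.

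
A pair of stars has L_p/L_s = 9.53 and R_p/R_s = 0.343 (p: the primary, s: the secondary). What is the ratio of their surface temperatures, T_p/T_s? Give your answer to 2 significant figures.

L ∝ R²T⁴ gives T ∝ (L/R²)^(1/4), so
T_p/T_s = (9.53 / 0.343²)^(1/4) = (81.00)^(1/4) = 3.000.

3.0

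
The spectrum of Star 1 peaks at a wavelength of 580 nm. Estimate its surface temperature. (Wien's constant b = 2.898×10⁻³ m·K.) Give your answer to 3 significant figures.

T = b/λ_max = 2.898×10⁻³ / (580×10⁻⁹) = 4997 K.

5.00×10^3 K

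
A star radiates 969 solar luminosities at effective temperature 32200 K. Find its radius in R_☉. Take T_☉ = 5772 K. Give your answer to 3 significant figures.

R/R_☉ = √(L/L_☉) / (T/T_☉)² = √(969) / (5.579)²
       = 31.13 / 31.12 = 1.000.

1.00 R_☉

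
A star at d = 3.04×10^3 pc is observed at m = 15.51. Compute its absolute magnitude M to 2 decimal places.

3.10

M = m − 5 log₁₀(d/10 pc) = 15.51 − 5 log₁₀(3.04×10^3/10)
  = 15.51 − 5 × 2.483 = 15.51 − 12.41 = 3.10.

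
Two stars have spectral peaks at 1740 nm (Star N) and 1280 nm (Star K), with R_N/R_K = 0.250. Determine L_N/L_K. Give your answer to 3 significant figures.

0.0183

Wien's law gives T ∝ 1/λ_max, so T_N/T_K = λ_K/λ_N = 1280/1740 = 0.7356.
Then L ∝ R²T⁴ gives L_N/L_K = (0.250)² × (0.7356)⁴ = 0.06250 × 0.2928 = 0.01830.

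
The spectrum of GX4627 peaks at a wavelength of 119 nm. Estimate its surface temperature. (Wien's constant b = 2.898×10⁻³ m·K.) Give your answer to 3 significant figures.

T = b/λ_max = 2.898×10⁻³ / (119×10⁻⁹) = 2.435×10^4 K.

2.44×10^4 K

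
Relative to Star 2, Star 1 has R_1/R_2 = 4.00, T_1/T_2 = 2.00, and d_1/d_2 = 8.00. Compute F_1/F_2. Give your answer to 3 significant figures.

L_1/L_2 = (R_1/R_2)²(T_1/T_2)⁴ = (4.00)² × (2.00)⁴ = 256.0.
F_1/F_2 = (L_1/L_2)/(d_1/d_2)² = 256.0 / (8.00)² = 4.000.

4.00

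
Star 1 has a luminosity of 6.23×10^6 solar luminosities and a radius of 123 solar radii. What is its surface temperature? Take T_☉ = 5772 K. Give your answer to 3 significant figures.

T/T_☉ = (L/L_☉)^(1/4) / (R/R_☉)^(1/2)
T = 5772 × (6.23×10^6)^(1/4) / √(123) = 5772 × 49.96 / 11.09 = 2.600×10^4 K.

2.60×10^4 K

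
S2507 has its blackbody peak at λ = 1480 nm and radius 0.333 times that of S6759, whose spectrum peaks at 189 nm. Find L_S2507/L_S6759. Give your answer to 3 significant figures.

Wien's law gives T ∝ 1/λ_max, so T_S2507/T_S6759 = λ_S6759/λ_S2507 = 189/1480 = 0.1277.
Then L ∝ R²T⁴ gives L_S2507/L_S6759 = (0.333)² × (0.1277)⁴ = 0.1109 × 2.660×10^-4 = 2.949×10^-5.

2.95×10^-5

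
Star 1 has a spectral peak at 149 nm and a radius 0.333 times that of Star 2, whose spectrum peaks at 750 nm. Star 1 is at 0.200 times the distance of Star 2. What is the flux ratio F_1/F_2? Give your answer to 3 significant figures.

Wien's law: T_1/T_2 = λ_2/λ_1 = 750/149 = 5.034.
L_1/L_2 = (R_1/R_2)²(T_1/T_2)⁴ = (0.333)²(5.034)⁴ = 71.18.
F_1/F_2 = (L_1/L_2)/(d_1/d_2)² = 71.18/(0.200)² = 1780.

1.78×10^3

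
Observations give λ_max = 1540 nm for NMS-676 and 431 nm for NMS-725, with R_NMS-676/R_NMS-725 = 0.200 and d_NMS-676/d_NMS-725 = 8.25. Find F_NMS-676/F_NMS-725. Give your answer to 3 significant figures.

Wien's law: T_NMS-676/T_NMS-725 = λ_NMS-725/λ_NMS-676 = 431/1540 = 0.2799.
L_NMS-676/L_NMS-725 = (R_NMS-676/R_NMS-725)²(T_NMS-676/T_NMS-725)⁴ = (0.200)²(0.2799)⁴ = 2.454×10^-4.
F_NMS-676/F_NMS-725 = (L_NMS-676/L_NMS-725)/(d_NMS-676/d_NMS-725)² = 2.454×10^-4/(8.25)² = 3.606×10^-6.

3.61×10^-6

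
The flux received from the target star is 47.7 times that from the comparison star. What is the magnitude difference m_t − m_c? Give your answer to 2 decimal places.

m_t − m_c = −2.5 log₁₀(F_t/F_c) = −2.5 log₁₀(47.7) = −2.5 × (1.679) = -4.196.

-4.20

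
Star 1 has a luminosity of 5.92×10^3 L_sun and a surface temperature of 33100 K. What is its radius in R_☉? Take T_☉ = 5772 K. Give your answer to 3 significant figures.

2.34 R_☉

R/R_☉ = √(L/L_☉) / (T/T_☉)² = √(5.92×10^3) / (5.735)²
       = 76.94 / 32.89 = 2.340.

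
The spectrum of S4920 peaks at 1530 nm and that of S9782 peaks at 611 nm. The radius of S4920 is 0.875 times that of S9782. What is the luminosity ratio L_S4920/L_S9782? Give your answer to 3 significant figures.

Wien's law gives T ∝ 1/λ_max, so T_S4920/T_S9782 = λ_S9782/λ_S4920 = 611/1530 = 0.3993.
Then L ∝ R²T⁴ gives L_S4920/L_S9782 = (0.875)² × (0.3993)⁴ = 0.7656 × 0.02543 = 0.01947.

0.0195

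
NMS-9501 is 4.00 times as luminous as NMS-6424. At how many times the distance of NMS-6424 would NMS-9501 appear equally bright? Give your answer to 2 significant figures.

Equal flux requires L_NMS-9501/d_NMS-9501² = L_NMS-6424/d_NMS-6424², so d_NMS-9501/d_NMS-6424 = √(L_NMS-9501/L_NMS-6424)
= √(4.00) = 2.000.

2.0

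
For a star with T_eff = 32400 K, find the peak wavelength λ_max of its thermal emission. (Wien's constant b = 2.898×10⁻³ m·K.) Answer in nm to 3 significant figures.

λ_max = b/T = 2.898×10⁻³ / 32400 = 8.94×10^-8 m = 89.44 nm.

89.4 nm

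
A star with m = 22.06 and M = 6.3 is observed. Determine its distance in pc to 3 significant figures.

1.42×10^4 pc

m − M = 5 log₁₀(d/10 pc)
22.06 − (6.3) = 15.76 = 5 log₁₀(d/10)
d = 10 × 10^(15.76/5) = 10 × 10^3.152 = 1.419×10^4 pc.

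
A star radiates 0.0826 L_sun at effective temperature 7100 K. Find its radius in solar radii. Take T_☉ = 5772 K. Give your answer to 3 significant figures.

0.190 solar radii

R/R_☉ = √(L/L_☉) / (T/T_☉)² = √(0.0826) / (1.230)²
       = 0.2874 / 1.513 = 0.1899.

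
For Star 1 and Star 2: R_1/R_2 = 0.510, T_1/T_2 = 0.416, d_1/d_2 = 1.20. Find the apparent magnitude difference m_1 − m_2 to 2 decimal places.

L_1/L_2 = (0.510)²(0.416)⁴ = 0.007790.
F_1/F_2 = (L_1/L_2)/(d_1/d_2)² = 0.007790/1.440 = 0.005409.
m_1 − m_2 = −2.5 log₁₀(0.005409) = 5.67.

5.67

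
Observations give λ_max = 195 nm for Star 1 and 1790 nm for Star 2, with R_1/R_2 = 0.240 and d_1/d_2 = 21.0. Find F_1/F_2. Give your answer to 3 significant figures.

Wien's law: T_1/T_2 = λ_2/λ_1 = 1790/195 = 9.179.
L_1/L_2 = (R_1/R_2)²(T_1/T_2)⁴ = (0.240)²(9.179)⁴ = 409.0.
F_1/F_2 = (L_1/L_2)/(d_1/d_2)² = 409.0/(21.0)² = 0.9274.

0.927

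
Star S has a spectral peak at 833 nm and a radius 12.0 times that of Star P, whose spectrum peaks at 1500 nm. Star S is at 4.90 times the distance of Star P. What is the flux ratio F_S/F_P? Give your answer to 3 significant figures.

63.1

Wien's law: T_S/T_P = λ_P/λ_S = 1500/833 = 1.801.
L_S/L_P = (R_S/R_P)²(T_S/T_P)⁴ = (12.0)²(1.801)⁴ = 1514.
F_S/F_P = (L_S/L_P)/(d_S/d_P)² = 1514/(4.90)² = 63.06.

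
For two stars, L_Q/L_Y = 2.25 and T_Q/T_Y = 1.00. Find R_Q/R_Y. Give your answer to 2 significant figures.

L ∝ R²T⁴ gives R ∝ √L / T², so
R_Q/R_Y = √(2.25) / (1.00)² = 1.500 / 1.000 = 1.500.

1.5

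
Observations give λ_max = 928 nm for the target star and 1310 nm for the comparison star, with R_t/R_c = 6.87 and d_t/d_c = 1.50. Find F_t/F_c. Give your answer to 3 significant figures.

Wien's law: T_t/T_c = λ_c/λ_t = 1310/928 = 1.412.
L_t/L_c = (R_t/R_c)²(T_t/T_c)⁴ = (6.87)²(1.412)⁴ = 187.4.
F_t/F_c = (L_t/L_c)/(d_t/d_c)² = 187.4/(1.50)² = 83.30.

83.3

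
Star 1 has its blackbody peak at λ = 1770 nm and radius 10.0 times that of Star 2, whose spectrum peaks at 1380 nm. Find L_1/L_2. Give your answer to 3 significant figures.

Wien's law gives T ∝ 1/λ_max, so T_1/T_2 = λ_2/λ_1 = 1380/1770 = 0.7797.
Then L ∝ R²T⁴ gives L_1/L_2 = (10.0)² × (0.7797)⁴ = 100.0 × 0.3695 = 36.95.

37.0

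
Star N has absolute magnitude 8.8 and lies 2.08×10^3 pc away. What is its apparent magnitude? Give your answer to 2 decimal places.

20.39

m = M + 5 log₁₀(d/10 pc) = 8.8 + 5 log₁₀(2.08×10^3/10)
  = 8.8 + 5 × 2.318 = 8.8 + 11.59 = 20.39.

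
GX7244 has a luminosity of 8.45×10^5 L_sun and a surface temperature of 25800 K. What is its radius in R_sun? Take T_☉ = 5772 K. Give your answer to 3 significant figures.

R/R_☉ = √(L/L_☉) / (T/T_☉)² = √(8.45×10^5) / (4.470)²
       = 919.2 / 19.98 = 46.01.

46.0 R_sun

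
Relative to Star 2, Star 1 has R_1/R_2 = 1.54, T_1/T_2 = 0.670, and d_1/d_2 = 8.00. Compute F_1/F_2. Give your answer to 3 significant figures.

0.00747

L_1/L_2 = (R_1/R_2)²(T_1/T_2)⁴ = (1.54)² × (0.670)⁴ = 0.4779.
F_1/F_2 = (L_1/L_2)/(d_1/d_2)² = 0.4779 / (8.00)² = 0.007467.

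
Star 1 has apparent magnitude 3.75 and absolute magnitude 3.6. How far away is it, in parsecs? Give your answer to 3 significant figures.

10.7 pc

m − M = 5 log₁₀(d/10 pc)
3.75 − (3.6) = 0.15 = 5 log₁₀(d/10)
d = 10 × 10^(0.15/5) = 10 × 10^0.030 = 10.72 pc.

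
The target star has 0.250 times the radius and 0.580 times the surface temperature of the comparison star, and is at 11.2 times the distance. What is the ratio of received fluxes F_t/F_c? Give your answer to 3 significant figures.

L_t/L_c = (R_t/R_c)²(T_t/T_c)⁴ = (0.250)² × (0.580)⁴ = 0.007073.
F_t/F_c = (L_t/L_c)/(d_t/d_c)² = 0.007073 / (11.2)² = 5.638×10^-5.

5.64×10^-5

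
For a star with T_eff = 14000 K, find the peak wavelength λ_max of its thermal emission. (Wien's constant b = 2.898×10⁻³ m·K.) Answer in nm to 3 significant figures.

λ_max = b/T = 2.898×10⁻³ / 14000 = 2.07×10^-7 m = 207.0 nm.

207 nm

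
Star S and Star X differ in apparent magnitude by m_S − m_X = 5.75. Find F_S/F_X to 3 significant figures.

F_S/F_X = 10^(−(m_S − m_X)/2.5) = 10^(-5.75/2.5) = 10^-2.300 = 0.005012.

0.00501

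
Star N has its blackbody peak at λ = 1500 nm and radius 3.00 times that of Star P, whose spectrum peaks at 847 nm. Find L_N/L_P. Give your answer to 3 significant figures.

0.915

Wien's law gives T ∝ 1/λ_max, so T_N/T_P = λ_P/λ_N = 847/1500 = 0.5647.
Then L ∝ R²T⁴ gives L_N/L_P = (3.00)² × (0.5647)⁴ = 9.000 × 0.1017 = 0.9150.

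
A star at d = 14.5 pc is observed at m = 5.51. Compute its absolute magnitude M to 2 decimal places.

4.70

M = m − 5 log₁₀(d/10 pc) = 5.51 − 5 log₁₀(14.5/10)
  = 5.51 − 5 × 0.161 = 5.51 − 0.81 = 4.70.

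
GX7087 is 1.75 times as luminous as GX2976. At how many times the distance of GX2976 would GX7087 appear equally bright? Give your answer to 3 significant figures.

Equal flux requires L_GX7087/d_GX7087² = L_GX2976/d_GX2976², so d_GX7087/d_GX2976 = √(L_GX7087/L_GX2976)
= √(1.75) = 1.323.

1.32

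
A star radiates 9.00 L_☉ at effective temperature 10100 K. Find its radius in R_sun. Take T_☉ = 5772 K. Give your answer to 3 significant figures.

0.980 R_sun

R/R_☉ = √(L/L_☉) / (T/T_☉)² = √(9.00) / (1.750)²
       = 3.000 / 3.062 = 0.9798.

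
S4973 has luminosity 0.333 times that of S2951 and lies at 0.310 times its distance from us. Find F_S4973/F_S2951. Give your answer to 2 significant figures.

F = L/(4πd²), so F_S4973/F_S2951 = (L_S4973/L_S2951) / (d_S4973/d_S2951)²
= 0.333 / (0.310)² = 0.333 / 0.09610 = 3.465.

3.5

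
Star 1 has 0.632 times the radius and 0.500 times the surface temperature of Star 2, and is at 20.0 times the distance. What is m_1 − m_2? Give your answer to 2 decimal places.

L_1/L_2 = (0.632)²(0.500)⁴ = 0.02496.
F_1/F_2 = (L_1/L_2)/(d_1/d_2)² = 0.02496/400.0 = 6.241×10^-5.
m_1 − m_2 = −2.5 log₁₀(6.241×10^-5) = 10.51.

10.51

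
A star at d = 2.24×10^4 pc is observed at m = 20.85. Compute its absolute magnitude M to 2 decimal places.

4.10

M = m − 5 log₁₀(d/10 pc) = 20.85 − 5 log₁₀(2.24×10^4/10)
  = 20.85 − 5 × 3.350 = 20.85 − 16.75 = 4.10.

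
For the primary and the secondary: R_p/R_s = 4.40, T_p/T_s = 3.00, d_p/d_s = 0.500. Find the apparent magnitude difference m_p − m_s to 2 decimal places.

L_p/L_s = (4.40)²(3.00)⁴ = 1568.
F_p/F_s = (L_p/L_s)/(d_p/d_s)² = 1568/0.2500 = 6273.
m_p − m_s = −2.5 log₁₀(6273) = -9.49.

-9.49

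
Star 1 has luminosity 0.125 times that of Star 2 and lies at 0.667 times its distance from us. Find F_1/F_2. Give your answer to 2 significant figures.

0.28

F = L/(4πd²), so F_1/F_2 = (L_1/L_2) / (d_1/d_2)²
= 0.125 / (0.667)² = 0.125 / 0.4449 = 0.2810.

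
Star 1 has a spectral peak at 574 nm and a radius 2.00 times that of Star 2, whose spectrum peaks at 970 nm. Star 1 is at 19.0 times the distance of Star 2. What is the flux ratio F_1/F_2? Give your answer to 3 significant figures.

Wien's law: T_1/T_2 = λ_2/λ_1 = 970/574 = 1.690.
L_1/L_2 = (R_1/R_2)²(T_1/T_2)⁴ = (2.00)²(1.690)⁴ = 32.62.
F_1/F_2 = (L_1/L_2)/(d_1/d_2)² = 32.62/(19.0)² = 0.09036.

0.0904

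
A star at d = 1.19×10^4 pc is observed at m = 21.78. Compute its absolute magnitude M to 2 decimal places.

6.40

M = m − 5 log₁₀(d/10 pc) = 21.78 − 5 log₁₀(1.19×10^4/10)
  = 21.78 − 5 × 3.076 = 21.78 − 15.38 = 6.40.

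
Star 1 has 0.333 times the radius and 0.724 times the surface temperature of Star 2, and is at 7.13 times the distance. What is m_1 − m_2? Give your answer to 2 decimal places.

L_1/L_2 = (0.333)²(0.724)⁴ = 0.03047.
F_1/F_2 = (L_1/L_2)/(d_1/d_2)² = 0.03047/50.84 = 5.993×10^-4.
m_1 − m_2 = −2.5 log₁₀(5.993×10^-4) = 8.06.

8.06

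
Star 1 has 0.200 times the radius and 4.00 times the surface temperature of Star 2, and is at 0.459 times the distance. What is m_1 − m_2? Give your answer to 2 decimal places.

L_1/L_2 = (0.200)²(4.00)⁴ = 10.24.
F_1/F_2 = (L_1/L_2)/(d_1/d_2)² = 10.24/0.2107 = 48.60.
m_1 − m_2 = −2.5 log₁₀(48.60) = -4.22.

-4.22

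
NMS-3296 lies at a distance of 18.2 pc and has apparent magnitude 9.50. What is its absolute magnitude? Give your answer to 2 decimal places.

M = m − 5 log₁₀(d/10 pc) = 9.50 − 5 log₁₀(18.2/10)
  = 9.50 − 5 × 0.260 = 9.50 − 1.30 = 8.20.

8.20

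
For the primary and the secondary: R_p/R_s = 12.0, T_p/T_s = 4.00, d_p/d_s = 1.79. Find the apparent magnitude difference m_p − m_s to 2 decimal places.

-10.15

L_p/L_s = (12.0)²(4.00)⁴ = 3.686×10^4.
F_p/F_s = (L_p/L_s)/(d_p/d_s)² = 3.686×10^4/3.204 = 1.151×10^4.
m_p − m_s = −2.5 log₁₀(1.151×10^4) = -10.15.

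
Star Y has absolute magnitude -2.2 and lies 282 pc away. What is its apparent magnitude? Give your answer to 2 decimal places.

5.05

m = M + 5 log₁₀(d/10 pc) = -2.2 + 5 log₁₀(282/10)
  = -2.2 + 5 × 1.450 = -2.2 + 7.25 = 5.05.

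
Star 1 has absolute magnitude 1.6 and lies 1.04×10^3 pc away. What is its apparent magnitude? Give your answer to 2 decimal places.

11.69

m = M + 5 log₁₀(d/10 pc) = 1.6 + 5 log₁₀(1.04×10^3/10)
  = 1.6 + 5 × 2.017 = 1.6 + 10.09 = 11.69.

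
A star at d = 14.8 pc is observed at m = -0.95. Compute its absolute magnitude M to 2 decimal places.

M = m − 5 log₁₀(d/10 pc) = -0.95 − 5 log₁₀(14.8/10)
  = -0.95 − 5 × 0.170 = -0.95 − 0.85 = -1.80.

-1.80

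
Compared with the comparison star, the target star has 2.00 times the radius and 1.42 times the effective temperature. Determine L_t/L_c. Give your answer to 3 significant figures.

16.3

From the Stefan–Boltzmann law, L ∝ R²T⁴, so
L_t/L_c = (R_t/R_c)² (T_t/T_c)⁴ = (2.00)² × (1.42)⁴ = 4.000 × 4.066 = 16.26.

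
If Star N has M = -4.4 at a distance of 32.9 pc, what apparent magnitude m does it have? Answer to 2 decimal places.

-1.81

m = M + 5 log₁₀(d/10 pc) = -4.4 + 5 log₁₀(32.9/10)
  = -4.4 + 5 × 0.517 = -4.4 + 2.59 = -1.81.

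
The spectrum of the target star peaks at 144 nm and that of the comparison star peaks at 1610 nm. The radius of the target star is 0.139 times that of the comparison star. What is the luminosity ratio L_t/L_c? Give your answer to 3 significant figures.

Wien's law gives T ∝ 1/λ_max, so T_t/T_c = λ_c/λ_t = 1610/144 = 11.18.
Then L ∝ R²T⁴ gives L_t/L_c = (0.139)² × (11.18)⁴ = 0.01932 × 1.563×10^4 = 301.9.

302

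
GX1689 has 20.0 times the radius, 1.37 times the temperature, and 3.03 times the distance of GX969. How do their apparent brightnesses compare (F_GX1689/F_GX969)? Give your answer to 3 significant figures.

L_GX1689/L_GX969 = (R_GX1689/R_GX969)²(T_GX1689/T_GX969)⁴ = (20.0)² × (1.37)⁴ = 1409.
F_GX1689/F_GX969 = (L_GX1689/L_GX969)/(d_GX1689/d_GX969)² = 1409 / (3.03)² = 153.5.

153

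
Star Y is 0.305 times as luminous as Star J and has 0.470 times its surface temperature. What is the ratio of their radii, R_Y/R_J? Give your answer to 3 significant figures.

L ∝ R²T⁴ gives R ∝ √L / T², so
R_Y/R_J = √(0.305) / (0.470)² = 0.5523 / 0.2209 = 2.500.

2.50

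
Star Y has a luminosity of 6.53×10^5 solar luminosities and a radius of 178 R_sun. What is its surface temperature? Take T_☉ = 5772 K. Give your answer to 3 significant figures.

T/T_☉ = (L/L_☉)^(1/4) / (R/R_☉)^(1/2)
T = 5772 × (6.53×10^5)^(1/4) / √(178) = 5772 × 28.43 / 13.34 = 1.230×10^4 K.

1.23×10^4 K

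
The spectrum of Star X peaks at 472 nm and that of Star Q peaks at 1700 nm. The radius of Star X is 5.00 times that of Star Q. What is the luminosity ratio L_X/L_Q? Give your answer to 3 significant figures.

Wien's law gives T ∝ 1/λ_max, so T_X/T_Q = λ_Q/λ_X = 1700/472 = 3.602.
Then L ∝ R²T⁴ gives L_X/L_Q = (5.00)² × (3.602)⁴ = 25.00 × 168.3 = 4207.

4.21×10^3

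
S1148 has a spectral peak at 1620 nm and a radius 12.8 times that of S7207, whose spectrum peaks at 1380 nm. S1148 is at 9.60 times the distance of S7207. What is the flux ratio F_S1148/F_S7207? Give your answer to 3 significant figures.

Wien's law: T_S1148/T_S7207 = λ_S7207/λ_S1148 = 1380/1620 = 0.8519.
L_S1148/L_S7207 = (R_S1148/R_S7207)²(T_S1148/T_S7207)⁴ = (12.8)²(0.8519)⁴ = 86.27.
F_S1148/F_S7207 = (L_S1148/L_S7207)/(d_S1148/d_S7207)² = 86.27/(9.60)² = 0.9361.

0.936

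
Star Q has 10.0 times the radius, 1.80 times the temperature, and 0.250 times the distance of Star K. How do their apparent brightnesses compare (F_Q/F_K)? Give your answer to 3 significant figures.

L_Q/L_K = (R_Q/R_K)²(T_Q/T_K)⁴ = (10.0)² × (1.80)⁴ = 1050.
F_Q/F_K = (L_Q/L_K)/(d_Q/d_K)² = 1050 / (0.250)² = 1.680×10^4.

1.68×10^4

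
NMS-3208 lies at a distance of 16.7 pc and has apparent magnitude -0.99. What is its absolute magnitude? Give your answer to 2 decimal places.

M = m − 5 log₁₀(d/10 pc) = -0.99 − 5 log₁₀(16.7/10)
  = -0.99 − 5 × 0.223 = -0.99 − 1.11 = -2.10.

-2.10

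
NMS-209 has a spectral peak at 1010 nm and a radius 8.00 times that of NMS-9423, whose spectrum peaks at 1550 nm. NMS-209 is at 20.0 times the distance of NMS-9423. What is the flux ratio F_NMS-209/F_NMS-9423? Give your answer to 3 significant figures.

0.887

Wien's law: T_NMS-209/T_NMS-9423 = λ_NMS-9423/λ_NMS-209 = 1550/1010 = 1.535.
L_NMS-209/L_NMS-9423 = (R_NMS-209/R_NMS-9423)²(T_NMS-209/T_NMS-9423)⁴ = (8.00)²(1.535)⁴ = 355.0.
F_NMS-209/F_NMS-9423 = (L_NMS-209/L_NMS-9423)/(d_NMS-209/d_NMS-9423)² = 355.0/(20.0)² = 0.8875.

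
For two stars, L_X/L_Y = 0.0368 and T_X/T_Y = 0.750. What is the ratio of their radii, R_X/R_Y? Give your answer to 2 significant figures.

0.34

L ∝ R²T⁴ gives R ∝ √L / T², so
R_X/R_Y = √(0.0368) / (0.750)² = 0.1918 / 0.5625 = 0.3410.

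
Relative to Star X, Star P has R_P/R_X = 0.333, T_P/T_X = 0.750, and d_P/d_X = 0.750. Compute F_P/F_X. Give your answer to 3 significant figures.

0.0624

L_P/L_X = (R_P/R_X)²(T_P/T_X)⁴ = (0.333)² × (0.750)⁴ = 0.03509.
F_P/F_X = (L_P/L_X)/(d_P/d_X)² = 0.03509 / (0.750)² = 0.06238.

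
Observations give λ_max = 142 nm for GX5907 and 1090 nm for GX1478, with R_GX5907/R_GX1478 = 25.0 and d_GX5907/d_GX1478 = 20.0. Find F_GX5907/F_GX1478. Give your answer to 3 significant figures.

5.42×10^3

Wien's law: T_GX5907/T_GX1478 = λ_GX1478/λ_GX5907 = 1090/142 = 7.676.
L_GX5907/L_GX1478 = (R_GX5907/R_GX1478)²(T_GX5907/T_GX1478)⁴ = (25.0)²(7.676)⁴ = 2.170×10^6.
F_GX5907/F_GX1478 = (L_GX5907/L_GX1478)/(d_GX5907/d_GX1478)² = 2.170×10^6/(20.0)² = 5425.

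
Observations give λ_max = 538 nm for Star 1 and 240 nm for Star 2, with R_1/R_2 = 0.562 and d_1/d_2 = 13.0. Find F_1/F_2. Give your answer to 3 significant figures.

7.40×10^-5

Wien's law: T_1/T_2 = λ_2/λ_1 = 240/538 = 0.4461.
L_1/L_2 = (R_1/R_2)²(T_1/T_2)⁴ = (0.562)²(0.4461)⁴ = 0.01251.
F_1/F_2 = (L_1/L_2)/(d_1/d_2)² = 0.01251/(13.0)² = 7.401×10^-5.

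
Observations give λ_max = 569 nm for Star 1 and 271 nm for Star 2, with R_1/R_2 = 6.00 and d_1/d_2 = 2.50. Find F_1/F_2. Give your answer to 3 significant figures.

Wien's law: T_1/T_2 = λ_2/λ_1 = 271/569 = 0.4763.
L_1/L_2 = (R_1/R_2)²(T_1/T_2)⁴ = (6.00)²(0.4763)⁴ = 1.852.
F_1/F_2 = (L_1/L_2)/(d_1/d_2)² = 1.852/(2.50)² = 0.2964.

0.296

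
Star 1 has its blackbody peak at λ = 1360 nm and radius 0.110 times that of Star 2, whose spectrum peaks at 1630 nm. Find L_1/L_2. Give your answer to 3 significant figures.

0.0250

Wien's law gives T ∝ 1/λ_max, so T_1/T_2 = λ_2/λ_1 = 1630/1360 = 1.199.
Then L ∝ R²T⁴ gives L_1/L_2 = (0.110)² × (1.199)⁴ = 0.01210 × 2.063 = 0.02497.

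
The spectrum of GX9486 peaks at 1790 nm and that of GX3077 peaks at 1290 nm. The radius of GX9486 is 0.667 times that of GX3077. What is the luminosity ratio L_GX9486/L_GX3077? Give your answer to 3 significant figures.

Wien's law gives T ∝ 1/λ_max, so T_GX9486/T_GX3077 = λ_GX3077/λ_GX9486 = 1290/1790 = 0.7207.
Then L ∝ R²T⁴ gives L_GX9486/L_GX3077 = (0.667)² × (0.7207)⁴ = 0.4449 × 0.2697 = 0.1200.

0.120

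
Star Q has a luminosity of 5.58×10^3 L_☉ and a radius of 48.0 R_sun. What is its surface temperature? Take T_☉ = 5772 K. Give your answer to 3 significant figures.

7.20×10^3 K

T/T_☉ = (L/L_☉)^(1/4) / (R/R_☉)^(1/2)
T = 5772 × (5.58×10^3)^(1/4) / √(48.0) = 5772 × 8.643 / 6.928 = 7201 K.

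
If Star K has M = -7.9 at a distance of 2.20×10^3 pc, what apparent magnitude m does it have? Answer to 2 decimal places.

3.81

m = M + 5 log₁₀(d/10 pc) = -7.9 + 5 log₁₀(2.20×10^3/10)
  = -7.9 + 5 × 2.342 = -7.9 + 11.71 = 3.81.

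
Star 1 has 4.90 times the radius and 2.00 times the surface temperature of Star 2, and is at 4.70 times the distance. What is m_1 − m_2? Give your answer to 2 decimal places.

L_1/L_2 = (4.90)²(2.00)⁴ = 384.2.
F_1/F_2 = (L_1/L_2)/(d_1/d_2)² = 384.2/22.09 = 17.39.
m_1 − m_2 = −2.5 log₁₀(17.39) = -3.10.

-3.10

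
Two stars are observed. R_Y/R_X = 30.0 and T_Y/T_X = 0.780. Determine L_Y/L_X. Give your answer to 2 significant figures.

3.3×10^2

From the Stefan–Boltzmann law, L ∝ R²T⁴, so
L_Y/L_X = (R_Y/R_X)² (T_Y/T_X)⁴ = (30.0)² × (0.780)⁴ = 900.0 × 0.3702 = 333.1.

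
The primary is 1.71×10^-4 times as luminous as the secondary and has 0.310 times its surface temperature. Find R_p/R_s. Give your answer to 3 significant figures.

0.136

L ∝ R²T⁴ gives R ∝ √L / T², so
R_p/R_s = √(1.71×10^-4) / (0.310)² = 0.01308 / 0.09610 = 0.1361.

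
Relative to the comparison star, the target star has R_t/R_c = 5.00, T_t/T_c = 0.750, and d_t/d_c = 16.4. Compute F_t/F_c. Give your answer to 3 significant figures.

L_t/L_c = (R_t/R_c)²(T_t/T_c)⁴ = (5.00)² × (0.750)⁴ = 7.910.
F_t/F_c = (L_t/L_c)/(d_t/d_c)² = 7.910 / (16.4)² = 0.02941.

0.0294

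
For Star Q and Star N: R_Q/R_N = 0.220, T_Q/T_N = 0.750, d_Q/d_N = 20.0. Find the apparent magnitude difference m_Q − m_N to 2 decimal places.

L_Q/L_N = (0.220)²(0.750)⁴ = 0.01531.
F_Q/F_N = (L_Q/L_N)/(d_Q/d_N)² = 0.01531/400.0 = 3.829×10^-5.
m_Q − m_N = −2.5 log₁₀(3.829×10^-5) = 11.04.

11.04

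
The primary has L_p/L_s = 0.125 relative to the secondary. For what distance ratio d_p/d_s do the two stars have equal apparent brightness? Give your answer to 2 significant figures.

0.35

Equal flux requires L_p/d_p² = L_s/d_s², so d_p/d_s = √(L_p/L_s)
= √(0.125) = 0.3536.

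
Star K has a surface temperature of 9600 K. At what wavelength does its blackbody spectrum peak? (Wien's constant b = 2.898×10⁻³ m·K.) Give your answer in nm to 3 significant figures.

λ_max = b/T = 2.898×10⁻³ / 9600 = 3.02×10^-7 m = 301.9 nm.

302 nm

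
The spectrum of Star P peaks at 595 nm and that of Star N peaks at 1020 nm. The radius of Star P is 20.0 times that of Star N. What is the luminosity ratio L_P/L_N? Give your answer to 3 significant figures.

Wien's law gives T ∝ 1/λ_max, so T_P/T_N = λ_N/λ_P = 1020/595 = 1.714.
Then L ∝ R²T⁴ gives L_P/L_N = (20.0)² × (1.714)⁴ = 400.0 × 8.636 = 3455.

3.45×10^3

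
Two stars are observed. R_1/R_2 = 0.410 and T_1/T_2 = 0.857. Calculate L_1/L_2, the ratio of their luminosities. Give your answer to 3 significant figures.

0.0907

From the Stefan–Boltzmann law, L ∝ R²T⁴, so
L_1/L_2 = (R_1/R_2)² (T_1/T_2)⁴ = (0.410)² × (0.857)⁴ = 0.1681 × 0.5394 = 0.09068.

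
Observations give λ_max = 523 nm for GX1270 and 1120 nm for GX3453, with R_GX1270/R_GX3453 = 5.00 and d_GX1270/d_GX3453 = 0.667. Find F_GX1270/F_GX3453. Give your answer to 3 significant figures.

1.18×10^3

Wien's law: T_GX1270/T_GX3453 = λ_GX3453/λ_GX1270 = 1120/523 = 2.141.
L_GX1270/L_GX3453 = (R_GX1270/R_GX3453)²(T_GX1270/T_GX3453)⁴ = (5.00)²(2.141)⁴ = 525.8.
F_GX1270/F_GX3453 = (L_GX1270/L_GX3453)/(d_GX1270/d_GX3453)² = 525.8/(0.667)² = 1182.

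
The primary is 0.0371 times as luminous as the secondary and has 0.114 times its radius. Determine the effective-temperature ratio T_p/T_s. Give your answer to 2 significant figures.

1.3

L ∝ R²T⁴ gives T ∝ (L/R²)^(1/4), so
T_p/T_s = (0.0371 / 0.114²)^(1/4) = (2.855)^(1/4) = 1.300.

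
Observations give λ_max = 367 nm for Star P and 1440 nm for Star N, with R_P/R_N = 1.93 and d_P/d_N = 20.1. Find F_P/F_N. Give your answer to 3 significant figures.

Wien's law: T_P/T_N = λ_N/λ_P = 1440/367 = 3.924.
L_P/L_N = (R_P/R_N)²(T_P/T_N)⁴ = (1.93)²(3.924)⁴ = 882.9.
F_P/F_N = (L_P/L_N)/(d_P/d_N)² = 882.9/(20.1)² = 2.185.

2.19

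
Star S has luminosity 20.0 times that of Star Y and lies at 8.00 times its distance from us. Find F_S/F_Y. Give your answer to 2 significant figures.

0.31

F = L/(4πd²), so F_S/F_Y = (L_S/L_Y) / (d_S/d_Y)²
= 20.0 / (8.00)² = 20.0 / 64.00 = 0.3125.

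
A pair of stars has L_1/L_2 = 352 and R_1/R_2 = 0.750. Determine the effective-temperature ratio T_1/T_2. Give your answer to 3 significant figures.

L ∝ R²T⁴ gives T ∝ (L/R²)^(1/4), so
T_1/T_2 = (352 / 0.750²)^(1/4) = (625.8)^(1/4) = 5.002.

5.00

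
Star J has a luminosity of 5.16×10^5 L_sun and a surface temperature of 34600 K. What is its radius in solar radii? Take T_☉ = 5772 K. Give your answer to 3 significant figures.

20.0 solar radii

R/R_☉ = √(L/L_☉) / (T/T_☉)² = √(5.16×10^5) / (5.994)²
       = 718.3 / 35.93 = 19.99.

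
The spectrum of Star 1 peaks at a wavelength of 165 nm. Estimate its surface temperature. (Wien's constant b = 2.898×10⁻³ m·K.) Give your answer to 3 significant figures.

T = b/λ_max = 2.898×10⁻³ / (165×10⁻⁹) = 1.756×10^4 K.

1.76×10^4 K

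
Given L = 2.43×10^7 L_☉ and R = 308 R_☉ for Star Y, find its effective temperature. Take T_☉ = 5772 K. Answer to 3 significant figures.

T/T_☉ = (L/L_☉)^(1/4) / (R/R_☉)^(1/2)
T = 5772 × (2.43×10^7)^(1/4) / √(308) = 5772 × 70.21 / 17.55 = 2.309×10^4 K.

2.31×10^4 K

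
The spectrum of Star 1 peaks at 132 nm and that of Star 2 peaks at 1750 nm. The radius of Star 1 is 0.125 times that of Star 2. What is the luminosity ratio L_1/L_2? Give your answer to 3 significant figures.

483

Wien's law gives T ∝ 1/λ_max, so T_1/T_2 = λ_2/λ_1 = 1750/132 = 13.26.
Then L ∝ R²T⁴ gives L_1/L_2 = (0.125)² × (13.26)⁴ = 0.01562 × 3.089×10^4 = 482.7.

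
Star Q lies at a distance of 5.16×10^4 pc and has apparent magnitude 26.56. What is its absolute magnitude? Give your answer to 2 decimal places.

M = m − 5 log₁₀(d/10 pc) = 26.56 − 5 log₁₀(5.16×10^4/10)
  = 26.56 − 5 × 3.713 = 26.56 − 18.56 = 8.00.

8.00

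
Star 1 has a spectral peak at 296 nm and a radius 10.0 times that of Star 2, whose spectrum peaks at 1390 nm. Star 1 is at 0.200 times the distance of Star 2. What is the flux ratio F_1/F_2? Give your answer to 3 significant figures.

Wien's law: T_1/T_2 = λ_2/λ_1 = 1390/296 = 4.696.
L_1/L_2 = (R_1/R_2)²(T_1/T_2)⁴ = (10.0)²(4.696)⁴ = 4.863×10^4.
F_1/F_2 = (L_1/L_2)/(d_1/d_2)² = 4.863×10^4/(0.200)² = 1.216×10^6.

1.22×10^6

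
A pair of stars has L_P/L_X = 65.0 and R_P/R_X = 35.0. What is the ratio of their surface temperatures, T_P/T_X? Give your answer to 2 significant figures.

L ∝ R²T⁴ gives T ∝ (L/R²)^(1/4), so
T_P/T_X = (65.0 / 35.0²)^(1/4) = (0.05306)^(1/4) = 0.4799.

0.48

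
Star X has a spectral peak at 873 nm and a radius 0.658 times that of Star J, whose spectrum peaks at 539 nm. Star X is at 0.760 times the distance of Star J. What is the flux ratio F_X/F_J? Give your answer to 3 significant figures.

Wien's law: T_X/T_J = λ_J/λ_X = 539/873 = 0.6174.
L_X/L_J = (R_X/R_J)²(T_X/T_J)⁴ = (0.658)²(0.6174)⁴ = 0.06291.
F_X/F_J = (L_X/L_J)/(d_X/d_J)² = 0.06291/(0.760)² = 0.1089.

0.109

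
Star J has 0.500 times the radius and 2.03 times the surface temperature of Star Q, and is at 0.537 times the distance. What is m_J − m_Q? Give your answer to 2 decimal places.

-2.92

L_J/L_Q = (0.500)²(2.03)⁴ = 4.245.
F_J/F_Q = (L_J/L_Q)/(d_J/d_Q)² = 4.245/0.2884 = 14.72.
m_J − m_Q = −2.5 log₁₀(14.72) = -2.92.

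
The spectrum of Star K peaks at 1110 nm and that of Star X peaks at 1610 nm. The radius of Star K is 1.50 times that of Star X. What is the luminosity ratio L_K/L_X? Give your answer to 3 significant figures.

Wien's law gives T ∝ 1/λ_max, so T_K/T_X = λ_X/λ_K = 1610/1110 = 1.450.
Then L ∝ R²T⁴ gives L_K/L_X = (1.50)² × (1.450)⁴ = 2.250 × 4.426 = 9.959.

9.96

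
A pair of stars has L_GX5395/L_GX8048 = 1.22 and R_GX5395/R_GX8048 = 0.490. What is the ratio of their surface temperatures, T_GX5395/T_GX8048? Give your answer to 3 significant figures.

L ∝ R²T⁴ gives T ∝ (L/R²)^(1/4), so
T_GX5395/T_GX8048 = (1.22 / 0.490²)^(1/4) = (5.081)^(1/4) = 1.501.

1.50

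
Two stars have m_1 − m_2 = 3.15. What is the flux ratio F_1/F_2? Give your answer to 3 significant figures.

F_1/F_2 = 10^(−(m_1 − m_2)/2.5) = 10^(-3.15/2.5) = 10^-1.260 = 0.05495.

0.0550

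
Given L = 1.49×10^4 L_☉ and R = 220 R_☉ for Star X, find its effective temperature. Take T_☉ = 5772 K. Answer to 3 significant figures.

4.30×10^3 K

T/T_☉ = (L/L_☉)^(1/4) / (R/R_☉)^(1/2)
T = 5772 × (1.49×10^4)^(1/4) / √(220) = 5772 × 11.05 / 14.83 = 4299 K.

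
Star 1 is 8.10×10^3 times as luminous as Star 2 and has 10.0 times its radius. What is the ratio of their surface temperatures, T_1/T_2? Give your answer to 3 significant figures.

3.00

L ∝ R²T⁴ gives T ∝ (L/R²)^(1/4), so
T_1/T_2 = (8.10×10^3 / 10.0²)^(1/4) = (81.00)^(1/4) = 3.000.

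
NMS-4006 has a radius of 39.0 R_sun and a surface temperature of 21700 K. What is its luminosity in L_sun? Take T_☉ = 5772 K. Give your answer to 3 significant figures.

L/L_☉ = (R/R_☉)² (T/T_☉)⁴ = (39.0)² × (21700/5772)⁴
       = 1521 × (3.760)⁴ = 1521 × 199.8 = 3.039×10^5.

3.04×10^5 L_sun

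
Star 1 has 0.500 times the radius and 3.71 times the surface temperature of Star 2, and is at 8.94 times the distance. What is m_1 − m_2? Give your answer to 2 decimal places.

0.57

L_1/L_2 = (0.500)²(3.71)⁴ = 47.36.
F_1/F_2 = (L_1/L_2)/(d_1/d_2)² = 47.36/79.92 = 0.5926.
m_1 − m_2 = −2.5 log₁₀(0.5926) = 0.57.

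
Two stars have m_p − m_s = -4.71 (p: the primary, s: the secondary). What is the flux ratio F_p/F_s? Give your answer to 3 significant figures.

76.6

F_p/F_s = 10^(−(m_p − m_s)/2.5) = 10^(4.71/2.5) = 10^1.884 = 76.56.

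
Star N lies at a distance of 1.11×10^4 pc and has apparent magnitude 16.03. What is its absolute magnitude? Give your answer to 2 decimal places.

M = m − 5 log₁₀(d/10 pc) = 16.03 − 5 log₁₀(1.11×10^4/10)
  = 16.03 − 5 × 3.045 = 16.03 − 15.23 = 0.80.

0.80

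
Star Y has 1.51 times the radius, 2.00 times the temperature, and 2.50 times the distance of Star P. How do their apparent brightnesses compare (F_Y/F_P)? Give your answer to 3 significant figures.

L_Y/L_P = (R_Y/R_P)²(T_Y/T_P)⁴ = (1.51)² × (2.00)⁴ = 36.48.
F_Y/F_P = (L_Y/L_P)/(d_Y/d_P)² = 36.48 / (2.50)² = 5.837.

5.84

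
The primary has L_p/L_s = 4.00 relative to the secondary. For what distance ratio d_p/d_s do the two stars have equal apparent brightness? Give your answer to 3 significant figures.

Equal flux requires L_p/d_p² = L_s/d_s², so d_p/d_s = √(L_p/L_s)
= √(4.00) = 2.000.

2.00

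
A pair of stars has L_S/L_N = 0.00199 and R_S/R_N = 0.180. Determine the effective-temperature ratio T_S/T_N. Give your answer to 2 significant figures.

0.50

L ∝ R²T⁴ gives T ∝ (L/R²)^(1/4), so
T_S/T_N = (0.00199 / 0.180²)^(1/4) = (0.06142)^(1/4) = 0.4978.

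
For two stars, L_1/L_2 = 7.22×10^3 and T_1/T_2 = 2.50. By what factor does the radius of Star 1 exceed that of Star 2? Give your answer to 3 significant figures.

L ∝ R²T⁴ gives R ∝ √L / T², so
R_1/R_2 = √(7.22×10^3) / (2.50)² = 84.97 / 6.250 = 13.60.

13.6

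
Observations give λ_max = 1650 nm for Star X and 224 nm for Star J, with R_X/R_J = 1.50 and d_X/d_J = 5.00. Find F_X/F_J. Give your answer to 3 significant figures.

Wien's law: T_X/T_J = λ_J/λ_X = 224/1650 = 0.1358.
L_X/L_J = (R_X/R_J)²(T_X/T_J)⁴ = (1.50)²(0.1358)⁴ = 7.643×10^-4.
F_X/F_J = (L_X/L_J)/(d_X/d_J)² = 7.643×10^-4/(5.00)² = 3.057×10^-5.

3.06×10^-5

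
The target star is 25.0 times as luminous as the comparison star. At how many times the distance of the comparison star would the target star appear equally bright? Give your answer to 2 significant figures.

Equal flux requires L_t/d_t² = L_c/d_c², so d_t/d_c = √(L_t/L_c)
= √(25.0) = 5.000.

5.0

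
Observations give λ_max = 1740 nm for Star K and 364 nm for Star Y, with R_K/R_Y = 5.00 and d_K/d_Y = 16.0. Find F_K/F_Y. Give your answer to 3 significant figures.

1.87×10^-4

Wien's law: T_K/T_Y = λ_Y/λ_K = 364/1740 = 0.2092.
L_K/L_Y = (R_K/R_Y)²(T_K/T_Y)⁴ = (5.00)²(0.2092)⁴ = 0.04788.
F_K/F_Y = (L_K/L_Y)/(d_K/d_Y)² = 0.04788/(16.0)² = 1.870×10^-4.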